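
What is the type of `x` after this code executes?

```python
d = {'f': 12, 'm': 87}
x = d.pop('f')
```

dict.pop() returns the value

int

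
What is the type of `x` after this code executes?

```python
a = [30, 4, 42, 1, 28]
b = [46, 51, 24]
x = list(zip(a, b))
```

list(zip()) returns a list of tuples

list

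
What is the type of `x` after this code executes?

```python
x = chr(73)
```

chr() returns str (single char)

str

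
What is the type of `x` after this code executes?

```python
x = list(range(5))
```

list(range()) returns list

list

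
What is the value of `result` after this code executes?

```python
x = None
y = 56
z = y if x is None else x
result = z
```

x = None; y = 56; z = 56; result = 56

56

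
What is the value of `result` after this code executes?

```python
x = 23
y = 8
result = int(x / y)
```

x = 23; y = 8; result = 2

2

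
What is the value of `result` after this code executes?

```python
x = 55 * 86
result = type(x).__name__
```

x is int; result = 'int'

'int'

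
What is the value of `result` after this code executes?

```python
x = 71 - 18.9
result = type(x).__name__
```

x is float; result = 'float'

'float'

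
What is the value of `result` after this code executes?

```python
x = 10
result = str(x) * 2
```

x = 10; result = '1010'

'1010'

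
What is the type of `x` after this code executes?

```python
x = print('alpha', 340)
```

print() returns None

NoneType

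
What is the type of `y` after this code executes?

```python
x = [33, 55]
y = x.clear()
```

list.clear() returns None

NoneType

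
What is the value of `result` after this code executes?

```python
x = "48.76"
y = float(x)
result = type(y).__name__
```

x is str; y is float; result = 'float'

'float'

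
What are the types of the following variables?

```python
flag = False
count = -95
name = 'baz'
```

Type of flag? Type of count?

flag is assigned the constant False, which has type bool; count is assigned a bare integer (no decimal point), so it is an int

bool, int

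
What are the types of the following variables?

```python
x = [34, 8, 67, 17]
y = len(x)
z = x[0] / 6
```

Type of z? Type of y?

int / int = float; len() returns int

float, int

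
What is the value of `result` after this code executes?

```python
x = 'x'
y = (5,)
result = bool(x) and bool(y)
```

x = 'x'; y = (5,); result = True

True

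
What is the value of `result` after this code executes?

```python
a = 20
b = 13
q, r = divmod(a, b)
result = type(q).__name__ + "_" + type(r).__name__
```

a is int; b is int; q is int; r is int; result = 'int_int'

'int_int'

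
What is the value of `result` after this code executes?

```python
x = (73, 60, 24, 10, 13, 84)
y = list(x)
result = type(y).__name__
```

x is tuple; y is list; result = 'list'

'list'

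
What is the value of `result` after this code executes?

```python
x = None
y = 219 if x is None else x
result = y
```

x = None; y = 219; result = 219

219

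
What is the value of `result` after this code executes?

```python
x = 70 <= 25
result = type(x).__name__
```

x is bool; result = 'bool'

'bool'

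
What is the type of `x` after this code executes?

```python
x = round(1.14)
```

round() with no decimal places returns int

int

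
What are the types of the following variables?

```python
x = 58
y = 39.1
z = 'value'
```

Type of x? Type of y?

x is assigned a bare integer (no decimal point), so it is an int; y is assigned a number with a decimal point, so it is a float

int, float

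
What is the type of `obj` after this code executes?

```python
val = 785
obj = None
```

None has type NoneType

NoneType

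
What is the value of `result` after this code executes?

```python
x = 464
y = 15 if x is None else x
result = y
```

x = 464; y = 464; result = 464

464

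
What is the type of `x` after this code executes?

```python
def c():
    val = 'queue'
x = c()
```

Function without return returns None

NoneType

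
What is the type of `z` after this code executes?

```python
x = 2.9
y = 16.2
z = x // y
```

float // float = float

float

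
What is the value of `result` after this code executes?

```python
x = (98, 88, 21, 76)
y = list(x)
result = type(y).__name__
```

x is tuple; y is list; result = 'list'

'list'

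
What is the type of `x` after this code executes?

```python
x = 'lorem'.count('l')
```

str.count() returns int

int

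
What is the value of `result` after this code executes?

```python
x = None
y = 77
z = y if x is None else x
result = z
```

x = None; y = 77; z = 77; result = 77

77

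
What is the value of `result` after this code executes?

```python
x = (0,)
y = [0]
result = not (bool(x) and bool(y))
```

x = (0,); y = [0]; result = False

False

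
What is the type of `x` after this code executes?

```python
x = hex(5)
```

hex() returns str representation

str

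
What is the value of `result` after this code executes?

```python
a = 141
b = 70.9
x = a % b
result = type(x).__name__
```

a is int; b is float; x is float; result = 'float'

'float'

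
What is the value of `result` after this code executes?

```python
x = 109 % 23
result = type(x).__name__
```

x is int; result = 'int'

'int'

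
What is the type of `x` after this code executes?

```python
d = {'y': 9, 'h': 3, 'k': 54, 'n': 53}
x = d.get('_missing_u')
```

dict.get() returns None when key not found

NoneType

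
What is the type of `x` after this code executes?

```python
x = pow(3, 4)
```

pow(int, int) returns int

int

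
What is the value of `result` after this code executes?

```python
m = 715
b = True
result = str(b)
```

m = 715; b = True; result = 'True'

'True'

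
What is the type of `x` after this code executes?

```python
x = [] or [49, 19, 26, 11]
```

'or' returns first truthy value (list)

list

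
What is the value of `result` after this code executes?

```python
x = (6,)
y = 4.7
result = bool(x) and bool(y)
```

x = (6,); y = 4.7; result = True

True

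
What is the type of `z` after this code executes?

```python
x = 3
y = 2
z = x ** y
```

positive int ** positive int = int

int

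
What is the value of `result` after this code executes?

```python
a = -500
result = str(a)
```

a = -500; result = '-500'

'-500'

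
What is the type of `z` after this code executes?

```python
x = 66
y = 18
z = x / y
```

int / int = float

float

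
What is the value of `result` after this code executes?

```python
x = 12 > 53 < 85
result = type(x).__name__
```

x is bool; result = 'bool'

'bool'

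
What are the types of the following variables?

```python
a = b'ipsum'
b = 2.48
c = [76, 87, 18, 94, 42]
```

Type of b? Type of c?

b is assigned a number with a decimal point, so it is a float; c is assigned a list literal (square brackets)

float, list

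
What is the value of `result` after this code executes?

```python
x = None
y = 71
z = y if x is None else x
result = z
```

x = None; y = 71; z = 71; result = 71

71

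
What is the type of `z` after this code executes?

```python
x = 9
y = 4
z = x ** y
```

positive int ** positive int = int

int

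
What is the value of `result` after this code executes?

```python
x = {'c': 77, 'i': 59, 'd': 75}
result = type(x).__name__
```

x is dict; result = 'dict'

'dict'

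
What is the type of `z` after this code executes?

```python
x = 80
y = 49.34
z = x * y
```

int * float = float

float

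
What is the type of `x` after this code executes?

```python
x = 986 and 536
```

'and' with truthy values returns last operand (int)

int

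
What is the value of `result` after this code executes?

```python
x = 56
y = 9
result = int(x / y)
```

x = 56; y = 9; result = 6

6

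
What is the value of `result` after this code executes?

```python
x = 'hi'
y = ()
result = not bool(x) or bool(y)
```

x = 'hi'; y = (); result = False

False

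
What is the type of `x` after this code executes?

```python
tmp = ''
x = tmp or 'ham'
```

'or' returns first truthy value (str)

str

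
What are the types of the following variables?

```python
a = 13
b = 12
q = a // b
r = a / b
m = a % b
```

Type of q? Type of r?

// returns int; / returns float

int, float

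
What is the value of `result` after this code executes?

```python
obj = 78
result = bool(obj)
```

obj = 78; result = True

True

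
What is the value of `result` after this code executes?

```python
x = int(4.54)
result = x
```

x = 4; result = 4

4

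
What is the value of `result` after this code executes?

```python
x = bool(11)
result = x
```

x = True; result = True

True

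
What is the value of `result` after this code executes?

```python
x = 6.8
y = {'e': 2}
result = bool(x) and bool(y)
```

x = 6.8; y = {'e': 2}; result = True

True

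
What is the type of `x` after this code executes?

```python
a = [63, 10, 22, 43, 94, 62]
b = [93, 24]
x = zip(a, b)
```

zip() returns a zip object

zip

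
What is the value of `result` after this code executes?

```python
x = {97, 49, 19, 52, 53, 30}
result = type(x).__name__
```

x is set; result = 'set'

'set'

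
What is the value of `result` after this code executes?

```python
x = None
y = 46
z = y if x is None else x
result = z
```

x = None; y = 46; z = 46; result = 46

46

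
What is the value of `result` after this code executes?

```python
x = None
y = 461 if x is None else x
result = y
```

x = None; y = 461; result = 461

461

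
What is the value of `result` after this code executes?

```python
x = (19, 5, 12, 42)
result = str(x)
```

x = (19, 5, 12, 42); result = '(19, 5, 12, 42)'

'(19, 5, 12, 42)'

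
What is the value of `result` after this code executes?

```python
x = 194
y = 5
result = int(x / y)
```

x = 194; y = 5; result = 38

38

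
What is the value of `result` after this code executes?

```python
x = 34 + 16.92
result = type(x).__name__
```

x is float; result = 'float'

'float'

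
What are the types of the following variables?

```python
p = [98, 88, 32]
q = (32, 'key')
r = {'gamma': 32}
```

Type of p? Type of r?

p is assigned a list literal (square brackets); r is assigned a dict literal ({key: value})

list, dict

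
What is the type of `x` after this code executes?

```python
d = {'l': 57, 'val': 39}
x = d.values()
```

.values() returns dict_values view

dict_values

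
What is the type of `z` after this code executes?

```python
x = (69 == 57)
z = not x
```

'not' returns bool

bool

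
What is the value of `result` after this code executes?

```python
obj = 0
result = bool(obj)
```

obj = 0; result = False

False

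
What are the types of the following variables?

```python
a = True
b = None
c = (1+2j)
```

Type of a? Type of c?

a is assigned the constant True, which has type bool; c is assigned (1+2j), an int plus an imaginary literal (j suffix), which evaluates to complex

bool, complex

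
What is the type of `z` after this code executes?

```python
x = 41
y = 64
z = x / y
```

int / int = float

float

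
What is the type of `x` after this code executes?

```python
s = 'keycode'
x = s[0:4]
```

Slicing a str returns str

str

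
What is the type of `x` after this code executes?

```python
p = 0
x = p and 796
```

'and' returns first falsy value (0 is int)

int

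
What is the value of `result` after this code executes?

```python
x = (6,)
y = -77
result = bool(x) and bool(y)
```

x = (6,); y = -77; result = True

True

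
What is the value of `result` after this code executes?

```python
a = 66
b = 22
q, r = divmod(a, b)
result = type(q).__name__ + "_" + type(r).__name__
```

a is int; b is int; q is int; r is int; result = 'int_int'

'int_int'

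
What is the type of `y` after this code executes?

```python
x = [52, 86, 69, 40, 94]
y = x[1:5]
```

Slicing a list returns a list

list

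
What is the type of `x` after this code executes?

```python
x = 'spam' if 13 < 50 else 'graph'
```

Both branches of conditional are str

str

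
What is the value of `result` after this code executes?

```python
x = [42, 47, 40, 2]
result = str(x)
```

x = [42, 47, 40, 2]; result = '[42, 47, 40, 2]'

'[42, 47, 40, 2]'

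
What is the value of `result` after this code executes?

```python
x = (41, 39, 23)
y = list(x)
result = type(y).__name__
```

x is tuple; y is list; result = 'list'

'list'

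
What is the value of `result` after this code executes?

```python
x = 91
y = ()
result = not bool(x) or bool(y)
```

x = 91; y = (); result = False

False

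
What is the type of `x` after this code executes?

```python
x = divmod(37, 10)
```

divmod() returns tuple of (quotient, remainder)

tuple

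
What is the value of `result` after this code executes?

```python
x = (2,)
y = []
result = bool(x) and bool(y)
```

x = (2,); y = []; result = False

False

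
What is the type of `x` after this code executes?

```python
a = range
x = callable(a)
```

callable() returns bool

bool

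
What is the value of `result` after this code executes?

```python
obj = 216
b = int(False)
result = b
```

obj = 216; b = 0; result = 0

0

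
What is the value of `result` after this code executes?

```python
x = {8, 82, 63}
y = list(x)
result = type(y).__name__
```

x is set; y is list; result = 'list'

'list'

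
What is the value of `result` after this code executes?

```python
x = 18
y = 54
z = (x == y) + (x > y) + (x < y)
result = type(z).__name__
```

x is int; y is int; z is int; result = 'int'

'int'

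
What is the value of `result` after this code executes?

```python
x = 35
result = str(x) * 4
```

x = 35; result = '35353535'

'35353535'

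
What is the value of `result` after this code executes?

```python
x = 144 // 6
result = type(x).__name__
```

x is int; result = 'int'

'int'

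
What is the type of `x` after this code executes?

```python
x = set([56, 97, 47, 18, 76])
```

set() constructor returns set

set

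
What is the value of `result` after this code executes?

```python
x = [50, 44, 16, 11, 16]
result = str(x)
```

x = [50, 44, 16, 11, 16]; result = '[50, 44, 16, 11, 16]'

'[50, 44, 16, 11, 16]'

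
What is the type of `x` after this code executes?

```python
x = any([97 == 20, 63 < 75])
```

any() returns bool

bool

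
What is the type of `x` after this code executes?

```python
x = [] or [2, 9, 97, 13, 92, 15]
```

'or' returns first truthy value (list)

list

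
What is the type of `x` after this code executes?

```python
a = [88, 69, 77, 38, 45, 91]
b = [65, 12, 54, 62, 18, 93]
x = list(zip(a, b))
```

list(zip()) returns a list of tuples

list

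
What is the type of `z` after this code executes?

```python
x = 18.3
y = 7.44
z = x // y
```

float // float = float

float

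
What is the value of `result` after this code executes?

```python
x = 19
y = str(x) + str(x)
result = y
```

x = 19; y = '1919'; result = '1919'

'1919'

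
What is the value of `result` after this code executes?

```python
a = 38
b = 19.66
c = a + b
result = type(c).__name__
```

a is int; b is float; c is float; result = 'float'

'float'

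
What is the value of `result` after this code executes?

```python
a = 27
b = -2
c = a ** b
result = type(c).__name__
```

a is int; b is int; c is float; result = 'float'

'float'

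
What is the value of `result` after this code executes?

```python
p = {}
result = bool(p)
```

p = {}; result = False

False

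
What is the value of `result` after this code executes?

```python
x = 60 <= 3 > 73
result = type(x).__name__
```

x is bool; result = 'bool'

'bool'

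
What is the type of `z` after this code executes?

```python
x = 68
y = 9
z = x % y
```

int % int = int

int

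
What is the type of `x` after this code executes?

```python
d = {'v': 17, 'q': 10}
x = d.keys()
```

.keys() returns dict_keys view

dict_keys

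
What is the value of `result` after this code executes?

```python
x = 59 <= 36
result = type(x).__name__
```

x is bool; result = 'bool'

'bool'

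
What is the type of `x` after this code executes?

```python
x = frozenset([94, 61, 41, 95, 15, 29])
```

frozenset() returns frozenset

frozenset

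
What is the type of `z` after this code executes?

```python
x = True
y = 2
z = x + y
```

bool + int = int (bool is subclass of int)

int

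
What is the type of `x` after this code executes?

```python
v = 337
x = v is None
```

'is' comparison returns bool

bool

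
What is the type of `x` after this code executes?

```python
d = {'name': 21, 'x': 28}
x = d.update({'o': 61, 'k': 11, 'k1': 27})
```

dict.update() returns None

NoneType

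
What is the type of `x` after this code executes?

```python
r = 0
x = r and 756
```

'and' returns first falsy value (0 is int)

int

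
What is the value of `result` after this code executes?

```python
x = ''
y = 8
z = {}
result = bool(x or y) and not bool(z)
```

x = ''; y = 8; z = {}; result = True

True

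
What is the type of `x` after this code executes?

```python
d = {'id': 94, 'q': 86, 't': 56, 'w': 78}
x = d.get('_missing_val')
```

dict.get() returns None when key not found

NoneType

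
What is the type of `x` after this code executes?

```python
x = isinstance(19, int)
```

isinstance() returns bool

bool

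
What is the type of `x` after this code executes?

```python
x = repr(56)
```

repr() returns str

str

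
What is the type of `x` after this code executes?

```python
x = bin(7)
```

bin() returns str representation

str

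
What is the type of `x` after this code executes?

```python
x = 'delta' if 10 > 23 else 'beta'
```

Both branches of conditional are str

str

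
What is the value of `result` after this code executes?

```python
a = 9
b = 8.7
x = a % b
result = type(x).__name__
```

a is int; b is float; x is float; result = 'float'

'float'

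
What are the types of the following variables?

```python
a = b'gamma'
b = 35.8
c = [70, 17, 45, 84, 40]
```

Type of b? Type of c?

b is assigned a number with a decimal point, so it is a float; c is assigned a list literal (square brackets)

float, list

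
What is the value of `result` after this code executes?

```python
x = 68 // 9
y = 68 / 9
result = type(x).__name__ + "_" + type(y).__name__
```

x is int; y is float; result = 'int_float'

'int_float'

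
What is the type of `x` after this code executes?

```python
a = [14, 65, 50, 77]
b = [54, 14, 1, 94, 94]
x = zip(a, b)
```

zip() returns a zip object

zip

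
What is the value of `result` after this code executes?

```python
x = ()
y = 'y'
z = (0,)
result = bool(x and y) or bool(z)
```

x = (); y = 'y'; z = (0,); result = True

True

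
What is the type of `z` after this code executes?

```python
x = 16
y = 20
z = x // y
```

int // int = int

int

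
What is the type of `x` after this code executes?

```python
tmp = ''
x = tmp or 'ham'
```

'or' returns first truthy value (str)

str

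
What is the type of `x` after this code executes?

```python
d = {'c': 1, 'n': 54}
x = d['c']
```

Accessing dict[str, int] with str key returns int

int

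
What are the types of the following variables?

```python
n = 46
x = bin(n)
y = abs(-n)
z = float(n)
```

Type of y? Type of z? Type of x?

abs() of int returns int; float() returns float; bin() returns str

int, float, str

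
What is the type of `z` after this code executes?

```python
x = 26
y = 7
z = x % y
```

int % int = int

int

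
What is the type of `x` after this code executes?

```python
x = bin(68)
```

bin() returns str representation

str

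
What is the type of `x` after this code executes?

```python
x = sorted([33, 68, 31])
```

sorted() always returns list

list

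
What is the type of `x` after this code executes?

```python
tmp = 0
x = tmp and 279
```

'and' returns first falsy value (0 is int)

int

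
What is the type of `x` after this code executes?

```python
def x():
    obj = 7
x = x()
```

Function without return returns None

NoneType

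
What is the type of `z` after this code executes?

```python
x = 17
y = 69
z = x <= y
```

Comparison returns bool

bool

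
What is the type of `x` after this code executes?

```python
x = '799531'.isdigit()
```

str.isdigit() returns bool

bool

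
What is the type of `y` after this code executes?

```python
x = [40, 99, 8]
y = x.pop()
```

list.pop() returns the popped element

int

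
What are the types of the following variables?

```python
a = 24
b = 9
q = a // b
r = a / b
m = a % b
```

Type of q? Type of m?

// returns int; % of ints returns int

int, int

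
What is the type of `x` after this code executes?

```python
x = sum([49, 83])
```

sum() of ints returns int

int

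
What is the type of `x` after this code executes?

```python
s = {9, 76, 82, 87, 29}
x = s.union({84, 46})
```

set.union() returns a new set

set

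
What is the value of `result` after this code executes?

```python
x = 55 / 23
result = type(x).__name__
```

x is float; result = 'float'

'float'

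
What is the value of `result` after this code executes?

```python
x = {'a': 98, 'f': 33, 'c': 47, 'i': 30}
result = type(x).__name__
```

x is dict; result = 'dict'

'dict'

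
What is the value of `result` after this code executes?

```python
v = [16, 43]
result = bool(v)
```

v = [16, 43]; result = True

True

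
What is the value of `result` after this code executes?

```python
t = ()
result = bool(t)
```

t = (); result = False

False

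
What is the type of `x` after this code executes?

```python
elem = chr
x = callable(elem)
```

callable() returns bool

bool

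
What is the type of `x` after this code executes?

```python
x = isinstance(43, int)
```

isinstance() returns bool

bool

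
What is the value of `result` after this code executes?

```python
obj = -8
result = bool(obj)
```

obj = -8; result = True

True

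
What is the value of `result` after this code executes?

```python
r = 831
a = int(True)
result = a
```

r = 831; a = 1; result = 1

1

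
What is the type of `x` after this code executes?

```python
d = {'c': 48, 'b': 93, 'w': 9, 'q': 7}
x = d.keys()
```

.keys() returns dict_keys view

dict_keys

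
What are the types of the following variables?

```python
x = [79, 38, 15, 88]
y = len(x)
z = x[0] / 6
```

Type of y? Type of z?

len() returns int; int / int = float

int, float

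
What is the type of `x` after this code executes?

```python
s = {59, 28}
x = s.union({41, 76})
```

set.union() returns a new set

set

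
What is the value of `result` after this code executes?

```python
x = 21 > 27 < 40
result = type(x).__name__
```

x is bool; result = 'bool'

'bool'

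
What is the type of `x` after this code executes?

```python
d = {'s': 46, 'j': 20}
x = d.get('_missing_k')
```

dict.get() returns None when key not found

NoneType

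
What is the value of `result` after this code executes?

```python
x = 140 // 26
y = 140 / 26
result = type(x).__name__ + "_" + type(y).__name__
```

x is int; y is float; result = 'int_float'

'int_float'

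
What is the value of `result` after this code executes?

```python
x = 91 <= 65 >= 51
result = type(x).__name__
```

x is bool; result = 'bool'

'bool'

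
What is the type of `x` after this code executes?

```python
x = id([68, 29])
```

id() returns int

int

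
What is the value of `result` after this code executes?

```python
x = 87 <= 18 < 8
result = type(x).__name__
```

x is bool; result = 'bool'

'bool'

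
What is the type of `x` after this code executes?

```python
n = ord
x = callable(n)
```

callable() returns bool

bool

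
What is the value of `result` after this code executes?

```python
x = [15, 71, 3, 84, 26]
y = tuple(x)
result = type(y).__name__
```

x is list; y is tuple; result = 'tuple'

'tuple'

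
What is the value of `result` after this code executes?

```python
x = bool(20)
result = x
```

x = True; result = True

True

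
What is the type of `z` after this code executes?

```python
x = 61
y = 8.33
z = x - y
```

int - float = float

float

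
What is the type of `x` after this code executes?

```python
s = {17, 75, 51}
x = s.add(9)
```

set.add() returns None (mutates in place)

NoneType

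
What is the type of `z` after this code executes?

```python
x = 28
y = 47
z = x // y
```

int // int = int

int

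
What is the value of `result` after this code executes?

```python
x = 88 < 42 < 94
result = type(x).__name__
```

x is bool; result = 'bool'

'bool'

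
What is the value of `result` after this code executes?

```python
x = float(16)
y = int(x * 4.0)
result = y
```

x = 16.0; y = 64; result = 64

64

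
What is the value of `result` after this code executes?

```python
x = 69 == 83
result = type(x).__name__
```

x is bool; result = 'bool'

'bool'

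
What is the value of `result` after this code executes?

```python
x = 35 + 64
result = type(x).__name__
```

x is int; result = 'int'

'int'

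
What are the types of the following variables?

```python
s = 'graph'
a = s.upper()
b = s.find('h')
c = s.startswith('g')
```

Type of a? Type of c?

upper() returns str; startswith() returns bool

str, bool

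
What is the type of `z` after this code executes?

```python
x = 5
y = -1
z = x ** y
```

int ** negative = float

float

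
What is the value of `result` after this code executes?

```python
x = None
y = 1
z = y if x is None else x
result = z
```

x = None; y = 1; z = 1; result = 1

1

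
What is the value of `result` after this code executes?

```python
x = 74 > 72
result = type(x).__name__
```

x is bool; result = 'bool'

'bool'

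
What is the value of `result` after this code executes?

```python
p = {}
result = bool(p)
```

p = {}; result = False

False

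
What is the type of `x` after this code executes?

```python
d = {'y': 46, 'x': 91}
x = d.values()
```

.values() returns dict_values view

dict_values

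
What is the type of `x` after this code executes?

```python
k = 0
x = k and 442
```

'and' returns first falsy value (0 is int)

int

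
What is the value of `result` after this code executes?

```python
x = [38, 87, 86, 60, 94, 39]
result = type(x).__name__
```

x is list; result = 'list'

'list'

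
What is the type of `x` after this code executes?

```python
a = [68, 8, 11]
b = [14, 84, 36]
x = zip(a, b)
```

zip() returns a zip object

zip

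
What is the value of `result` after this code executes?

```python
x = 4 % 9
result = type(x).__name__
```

x is int; result = 'int'

'int'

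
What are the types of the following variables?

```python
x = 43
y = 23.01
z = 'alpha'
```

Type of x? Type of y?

x is assigned a bare integer (no decimal point), so it is an int; y is assigned a number with a decimal point, so it is a float

int, float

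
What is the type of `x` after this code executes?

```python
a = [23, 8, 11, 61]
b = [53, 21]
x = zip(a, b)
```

zip() returns a zip object

zip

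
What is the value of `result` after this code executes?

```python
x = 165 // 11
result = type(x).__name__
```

x is int; result = 'int'

'int'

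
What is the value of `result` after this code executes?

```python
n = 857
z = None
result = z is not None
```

n = 857; z = None; result = False

False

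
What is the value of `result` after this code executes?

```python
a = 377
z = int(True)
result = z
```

a = 377; z = 1; result = 1

1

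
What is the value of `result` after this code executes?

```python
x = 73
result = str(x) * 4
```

x = 73; result = '73737373'

'73737373'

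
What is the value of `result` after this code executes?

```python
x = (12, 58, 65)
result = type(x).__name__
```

x is tuple; result = 'tuple'

'tuple'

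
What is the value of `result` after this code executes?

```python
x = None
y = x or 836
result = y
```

x = None; y = 836; result = 836

836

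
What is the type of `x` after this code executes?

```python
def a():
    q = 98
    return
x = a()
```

Bare return returns None

NoneType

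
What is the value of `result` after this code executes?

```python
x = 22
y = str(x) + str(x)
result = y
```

x = 22; y = '2222'; result = '2222'

'2222'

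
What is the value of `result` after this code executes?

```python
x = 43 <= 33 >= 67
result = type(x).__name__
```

x is bool; result = 'bool'

'bool'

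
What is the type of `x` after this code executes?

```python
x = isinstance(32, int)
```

isinstance() returns bool

bool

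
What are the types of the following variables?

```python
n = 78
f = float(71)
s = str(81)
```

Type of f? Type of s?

f is assigned the result of calling float(), which returns a float; s is assigned the result of calling str(), which returns a str

float, str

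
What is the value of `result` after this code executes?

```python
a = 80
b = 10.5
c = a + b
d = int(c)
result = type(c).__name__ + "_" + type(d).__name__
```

a is int; b is float; c is float; d is int; result = 'float_int'

'float_int'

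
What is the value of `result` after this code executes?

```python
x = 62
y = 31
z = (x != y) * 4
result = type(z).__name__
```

x is int; y is int; z is int; result = 'int'

'int'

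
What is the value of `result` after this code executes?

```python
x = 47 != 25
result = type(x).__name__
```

x is bool; result = 'bool'

'bool'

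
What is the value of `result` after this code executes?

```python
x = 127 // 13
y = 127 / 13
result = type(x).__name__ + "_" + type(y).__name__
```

x is int; y is float; result = 'int_float'

'int_float'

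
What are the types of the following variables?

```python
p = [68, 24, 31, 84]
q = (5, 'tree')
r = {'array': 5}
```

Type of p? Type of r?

p is assigned a list literal (square brackets); r is assigned a dict literal ({key: value})

list, dict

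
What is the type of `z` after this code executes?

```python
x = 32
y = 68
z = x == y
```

Comparison returns bool

bool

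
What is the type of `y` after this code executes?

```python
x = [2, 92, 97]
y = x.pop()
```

list.pop() returns the popped element

int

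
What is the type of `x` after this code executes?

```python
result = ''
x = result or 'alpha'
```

'or' returns first truthy value (str)

str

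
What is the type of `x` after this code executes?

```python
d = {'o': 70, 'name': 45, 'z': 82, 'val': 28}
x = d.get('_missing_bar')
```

dict.get() returns None when key not found

NoneType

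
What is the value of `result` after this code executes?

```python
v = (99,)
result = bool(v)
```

v = (99,); result = True

True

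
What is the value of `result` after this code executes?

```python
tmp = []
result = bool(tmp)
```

tmp = []; result = False

False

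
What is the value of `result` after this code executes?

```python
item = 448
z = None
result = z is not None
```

item = 448; z = None; result = False

False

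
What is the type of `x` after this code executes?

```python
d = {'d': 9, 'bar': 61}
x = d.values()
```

.values() returns dict_values view

dict_values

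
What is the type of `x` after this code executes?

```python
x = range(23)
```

range() returns a range object

range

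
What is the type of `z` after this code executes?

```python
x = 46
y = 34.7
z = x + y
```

int + float = float

float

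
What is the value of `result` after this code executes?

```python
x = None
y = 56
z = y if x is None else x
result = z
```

x = None; y = 56; z = 56; result = 56

56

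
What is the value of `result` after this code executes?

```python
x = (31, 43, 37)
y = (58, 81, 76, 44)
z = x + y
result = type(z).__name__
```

x is tuple; y is tuple; z is tuple; result = 'tuple'

'tuple'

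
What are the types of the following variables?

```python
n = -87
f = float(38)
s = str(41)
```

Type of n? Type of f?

n is assigned a bare integer (no decimal point), so it is an int; f is assigned the result of calling float(), which returns a float

int, float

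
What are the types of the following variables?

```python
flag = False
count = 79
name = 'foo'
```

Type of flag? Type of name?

flag is assigned the constant False, which has type bool; name is assigned a quoted string literal, so it is a str

bool, str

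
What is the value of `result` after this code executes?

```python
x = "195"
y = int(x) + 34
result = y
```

x = '195'; y = 229; result = 229

229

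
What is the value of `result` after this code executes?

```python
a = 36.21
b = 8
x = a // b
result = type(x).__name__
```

a is float; b is int; x is float; result = 'float'

'float'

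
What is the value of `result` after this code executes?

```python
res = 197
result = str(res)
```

res = 197; result = '197'

'197'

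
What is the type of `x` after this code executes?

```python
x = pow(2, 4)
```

pow(int, int) returns int

int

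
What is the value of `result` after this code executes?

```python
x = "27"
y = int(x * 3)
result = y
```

x = '27'; y = 272727; result = 272727

272727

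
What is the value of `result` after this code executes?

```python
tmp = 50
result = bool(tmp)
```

tmp = 50; result = True

True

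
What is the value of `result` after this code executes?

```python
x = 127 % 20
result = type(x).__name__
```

x is int; result = 'int'

'int'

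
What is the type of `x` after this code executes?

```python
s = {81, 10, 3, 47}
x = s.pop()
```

Popping from set[int] returns int

int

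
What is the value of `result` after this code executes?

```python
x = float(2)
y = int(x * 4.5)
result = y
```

x = 2.0; y = 9; result = 9

9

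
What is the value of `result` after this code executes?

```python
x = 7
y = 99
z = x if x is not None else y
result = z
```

x = 7; y = 99; z = 7; result = 7

7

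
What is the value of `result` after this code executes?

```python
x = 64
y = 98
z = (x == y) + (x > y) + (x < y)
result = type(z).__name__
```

x is int; y is int; z is int; result = 'int'

'int'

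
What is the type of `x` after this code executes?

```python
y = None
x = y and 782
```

'and' returns first falsy value (None)

NoneType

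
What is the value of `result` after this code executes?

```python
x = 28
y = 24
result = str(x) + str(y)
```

x = 28; y = 24; result = '2824'

'2824'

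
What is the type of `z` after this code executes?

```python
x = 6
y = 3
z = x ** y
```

positive int ** positive int = int

int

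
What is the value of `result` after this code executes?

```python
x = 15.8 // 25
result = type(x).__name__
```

x is float; result = 'float'

'float'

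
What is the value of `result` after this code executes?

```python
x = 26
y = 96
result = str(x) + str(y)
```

x = 26; y = 96; result = '2696'

'2696'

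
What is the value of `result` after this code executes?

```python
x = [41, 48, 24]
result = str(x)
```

x = [41, 48, 24]; result = '[41, 48, 24]'

'[41, 48, 24]'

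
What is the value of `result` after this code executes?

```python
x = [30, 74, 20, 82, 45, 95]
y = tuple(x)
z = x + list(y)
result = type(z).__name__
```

x is list; y is tuple; z is list; result = 'list'

'list'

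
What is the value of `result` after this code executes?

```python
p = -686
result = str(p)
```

p = -686; result = '-686'

'-686'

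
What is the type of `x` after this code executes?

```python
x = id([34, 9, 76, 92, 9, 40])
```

id() returns int

int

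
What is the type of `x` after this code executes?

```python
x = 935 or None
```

'or' returns first truthy value

int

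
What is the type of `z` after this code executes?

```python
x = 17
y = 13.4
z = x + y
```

int + float = float

float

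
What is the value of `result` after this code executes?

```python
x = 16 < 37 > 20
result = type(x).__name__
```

x is bool; result = 'bool'

'bool'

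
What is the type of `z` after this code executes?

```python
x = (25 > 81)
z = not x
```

'not' returns bool

bool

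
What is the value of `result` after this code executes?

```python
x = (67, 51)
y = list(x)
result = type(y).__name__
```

x is tuple; y is list; result = 'list'

'list'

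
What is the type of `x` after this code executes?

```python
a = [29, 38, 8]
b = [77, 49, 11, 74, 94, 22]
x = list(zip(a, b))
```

list(zip()) returns a list of tuples

list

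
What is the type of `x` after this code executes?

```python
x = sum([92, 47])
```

sum() of ints returns int

int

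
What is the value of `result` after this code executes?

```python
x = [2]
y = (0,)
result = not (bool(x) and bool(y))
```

x = [2]; y = (0,); result = False

False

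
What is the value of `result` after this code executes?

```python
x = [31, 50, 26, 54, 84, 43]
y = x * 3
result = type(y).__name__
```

x is list; y is list; result = 'list'

'list'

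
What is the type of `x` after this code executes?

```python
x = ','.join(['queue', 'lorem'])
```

str.join() returns str

str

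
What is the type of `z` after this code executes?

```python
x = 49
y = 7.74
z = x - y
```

int - float = float

float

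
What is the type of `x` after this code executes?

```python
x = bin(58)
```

bin() returns str representation

str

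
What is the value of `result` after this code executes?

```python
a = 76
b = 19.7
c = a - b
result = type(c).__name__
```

a is int; b is float; c is float; result = 'float'

'float'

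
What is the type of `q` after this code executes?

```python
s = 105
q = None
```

None has type NoneType

NoneType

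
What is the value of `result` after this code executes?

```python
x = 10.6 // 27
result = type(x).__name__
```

x is float; result = 'float'

'float'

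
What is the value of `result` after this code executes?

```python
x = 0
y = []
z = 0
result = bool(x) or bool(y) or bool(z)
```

x = 0; y = []; z = 0; result = False

False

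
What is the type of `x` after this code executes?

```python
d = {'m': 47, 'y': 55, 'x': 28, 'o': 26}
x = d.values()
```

.values() returns dict_values view

dict_values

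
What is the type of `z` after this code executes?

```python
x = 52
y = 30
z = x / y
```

int / int = float

float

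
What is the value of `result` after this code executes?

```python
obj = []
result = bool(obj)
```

obj = []; result = False

False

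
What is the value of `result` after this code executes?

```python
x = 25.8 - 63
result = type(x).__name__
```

x is float; result = 'float'

'float'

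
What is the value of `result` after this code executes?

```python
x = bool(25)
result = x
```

x = True; result = True

True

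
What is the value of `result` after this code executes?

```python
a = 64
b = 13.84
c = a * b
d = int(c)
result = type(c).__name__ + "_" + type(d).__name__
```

a is int; b is float; c is float; d is int; result = 'float_int'

'float_int'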